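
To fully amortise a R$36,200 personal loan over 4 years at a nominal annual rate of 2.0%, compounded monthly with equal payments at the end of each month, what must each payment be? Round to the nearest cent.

R$785.36

Periodic rate i = 0.02/12 = 0.00166667; n = 4 × 12 = 48 periods.
PMT = 36200 / ( [1 − (1+0.00166667)^(−48)] / 0.00166667 ) = 36200 / 46.093307 = 785.3635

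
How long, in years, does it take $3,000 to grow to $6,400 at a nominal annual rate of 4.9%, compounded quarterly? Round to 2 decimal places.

15.56 years

Periodic rate i = 0.049/4 = 0.01225.
n = ln(6400/3000) / ln(1+0.01225) = ln(2.13333) / 0.012176 = 62.2300 quarters
= 62.2300/4 years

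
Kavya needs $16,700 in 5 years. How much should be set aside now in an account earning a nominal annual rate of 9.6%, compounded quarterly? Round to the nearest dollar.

i = 0.096/4 = 0.024 per quarter; n = 5·4 = 20.
PV = FV·(1+i)^(−n) = 16,700 × 0.622302 = 10,392.4355

$10,392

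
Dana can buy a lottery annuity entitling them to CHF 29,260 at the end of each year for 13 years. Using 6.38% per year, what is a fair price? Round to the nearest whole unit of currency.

CHF 253,375

PV = PMT · [1 − (1+i)^(−n)] / i = 29260 · 8.659436 = 253,375.1040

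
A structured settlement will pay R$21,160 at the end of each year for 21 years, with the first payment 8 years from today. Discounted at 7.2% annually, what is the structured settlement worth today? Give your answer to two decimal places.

PV at t=7 (ordinary 21-year annuity): 21160 × a(21|0.072) = 21160 × 10.663538 = 225,640.4574
Discount back 7 years: 225,640.4574 × (1+0.072)^(−7) = 225,640.4574 × 0.614662 = 138,692.6588

R$138,692.66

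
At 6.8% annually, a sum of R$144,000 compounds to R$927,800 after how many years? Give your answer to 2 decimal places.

28.32 years

n = ln(927800/144000) / ln(1+0.068) = ln(6.44306) / 0.065788 = 28.3184 years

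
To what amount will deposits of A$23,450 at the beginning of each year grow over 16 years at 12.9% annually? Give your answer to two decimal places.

A$1,224,813.52

Accumulation factor s(16|0.129) × (1+i) = 52.230854; FV = 23450 × 52.230854 = 1,224,813.5216
(Beginning-of-period payments → annuity-due factor ×(1+i).)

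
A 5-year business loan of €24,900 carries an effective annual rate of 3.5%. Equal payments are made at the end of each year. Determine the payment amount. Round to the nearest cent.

PMT = 24900 / ( [1 − (1+0.035)^(−5)] / 0.035 ) = 24900 / 4.515052 = 5,514.8862

€5,514.89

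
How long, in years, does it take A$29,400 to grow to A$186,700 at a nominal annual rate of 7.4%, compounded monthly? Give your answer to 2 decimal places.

25.06 years

Periodic rate i = 0.074/12 = 0.00616667.
(1+i)^n = 186700/29400 = 6.35034, so n = ln 6.35034 / ln 1.00617 = 300.6814 months
= 300.6814/12 years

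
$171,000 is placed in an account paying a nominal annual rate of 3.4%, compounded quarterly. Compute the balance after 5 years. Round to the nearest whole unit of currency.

$202,542

i = 0.034/4 = 0.0085 per quarter; n = 5·4 = 20.
FV = 171,000 × (1 + 0.0085)^20 = 202,541.5650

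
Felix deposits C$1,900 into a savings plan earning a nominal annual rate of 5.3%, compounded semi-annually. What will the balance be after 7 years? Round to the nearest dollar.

With 2 periods per year: i = 0.0265, n = 14.
FV = 1,900 × (1 + 0.0265)^14 = 2,740.1791

C$2,740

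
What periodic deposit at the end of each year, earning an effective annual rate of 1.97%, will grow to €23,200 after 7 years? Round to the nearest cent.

FV-annuity factor = 7.427554; PMT = 23200 / 7.427554 = 3,123.5048

€3,123.50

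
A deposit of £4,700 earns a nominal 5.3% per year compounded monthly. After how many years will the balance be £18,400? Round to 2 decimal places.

25.81 years

Periodic rate i = 0.053/12 = 0.00441667.
n = ln(18400/4700) / ln(1+0.00441667) = ln(3.91489) / 0.004407 = 309.6905 months
= 309.6905/12 years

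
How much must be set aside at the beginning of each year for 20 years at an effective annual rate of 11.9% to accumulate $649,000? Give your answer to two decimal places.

PMT = 649000 / ( [(1+0.119)^20 − 1] / 0.119 × (1+i) ) = 649000 / 79.698106 = 8,143.2299

$8,143.23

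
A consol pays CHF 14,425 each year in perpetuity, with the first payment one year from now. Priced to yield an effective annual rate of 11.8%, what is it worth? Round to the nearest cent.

CHF 122,245.76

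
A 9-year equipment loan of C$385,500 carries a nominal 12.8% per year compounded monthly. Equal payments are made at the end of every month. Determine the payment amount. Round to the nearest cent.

C$6,028.78

With 12 periods per year: i = 0.0106667, n = 108.
PMT = 385500 / ( [1 − (1+0.0106667)^(−108)] / 0.0106667 ) = 385500 / 63.943326 = 6,028.7761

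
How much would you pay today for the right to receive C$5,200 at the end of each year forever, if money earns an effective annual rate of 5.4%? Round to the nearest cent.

C$96,296.30

PV = C/r = 5200/0.054 = 96,296.2963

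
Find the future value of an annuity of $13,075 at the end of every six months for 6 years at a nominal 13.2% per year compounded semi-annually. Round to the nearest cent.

$228,457.96

With 2 periods per year: i = 0.066, n = 12.
FV = 13075 × [(1+0.066)^12 − 1] / 0.066 = 13075 × 17.472884 = 228,457.9571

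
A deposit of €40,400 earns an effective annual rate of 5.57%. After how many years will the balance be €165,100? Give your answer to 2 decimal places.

25.97 years

(1+i)^n = 165100/40400 = 4.08663, so n = ln 4.08663 / ln 1.0557 = 25.9708 years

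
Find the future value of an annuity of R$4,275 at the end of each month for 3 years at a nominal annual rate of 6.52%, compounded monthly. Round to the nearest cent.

Periodic rate i = 0.0652/12 = 0.00543333; n = 3 × 12 = 36 periods.
Accumulation factor s(36|0.00543333) = 39.643567; FV = 4275 × 39.643567 = 169,476.2488

R$169,476.25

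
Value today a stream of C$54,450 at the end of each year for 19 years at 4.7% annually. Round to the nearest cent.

C$674,435.17

Annuity factor a(19|0.047) = 12.386321; PV = 54450 × 12.386321 = 674,435.1700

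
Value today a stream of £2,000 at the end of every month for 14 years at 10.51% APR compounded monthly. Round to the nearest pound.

Periodic rate i = 0.1051/12 = 0.00875833; n = 14 × 12 = 168 periods.
PV = PMT · [1 − (1+i)^(−n)] / i = 2000 · 87.793027 = 175,586.0534

£175,586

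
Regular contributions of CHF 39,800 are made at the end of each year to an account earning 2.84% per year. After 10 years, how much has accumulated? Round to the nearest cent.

FV = PMT · [(1+i)^n − 1] / i = 39800 · 11.379765 = 452,914.6630

CHF 452,914.66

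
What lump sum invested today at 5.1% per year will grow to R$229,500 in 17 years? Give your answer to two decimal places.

R$98,522.75

PV = FV·(1+i)^(−n) = 229,500 × 0.429293 = 98,522.7482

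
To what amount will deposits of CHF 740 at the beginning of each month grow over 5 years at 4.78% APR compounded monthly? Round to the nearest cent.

i = 0.0478/12 = 0.00398333 per month; n = 5·12 = 60.
FV = PMT · [(1+i)^n − 1] / i × (1+i) = 740 · 67.895090 = 50,242.3663
Payments are at the start of each period, so multiply by (1+i).

CHF 50,242.37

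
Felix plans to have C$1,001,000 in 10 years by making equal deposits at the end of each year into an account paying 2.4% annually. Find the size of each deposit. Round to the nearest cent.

PMT = 1.001e+06 / ( [(1+0.024)^10 − 1] / 0.024 ) = 1.001e+06 / 11.152108 = 89,758.8123

C$89,758.81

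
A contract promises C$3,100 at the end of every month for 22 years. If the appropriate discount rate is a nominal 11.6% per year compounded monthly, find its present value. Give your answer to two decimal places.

C$295,391.55

i = 0.116/12 = 0.00966667 per month; n = 22·12 = 264.
Annuity factor a(264|0.00966667) = 95.287596; PV = 3100 × 95.287596 = 295,391.5475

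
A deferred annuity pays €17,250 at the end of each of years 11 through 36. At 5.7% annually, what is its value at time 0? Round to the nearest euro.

Value one period before first payment (t=10): 17250 × [1 − (1+0.057)^(−26)] / 0.057 = 17250 × 13.392642 = 231,023.0794
Discount back 10 years: 231,023.0794 × (1+0.057)^(−10) = 231,023.0794 × 0.574447 = 132,710.5642

€132,711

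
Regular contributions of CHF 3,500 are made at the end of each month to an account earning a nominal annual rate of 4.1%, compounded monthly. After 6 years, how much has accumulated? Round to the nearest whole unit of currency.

i = 0.041/12 = 0.00341667 per month; n = 6·12 = 72.
FV = PMT · [(1+i)^n − 1] / i = 3500 · 81.472229 = 285,152.8019

CHF 285,153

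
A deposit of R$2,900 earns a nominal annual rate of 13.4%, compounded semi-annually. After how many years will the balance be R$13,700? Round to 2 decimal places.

Periodic rate i = 0.134/2 = 0.067.
n = ln(13700/2900) / ln(1+0.067) = ln(4.72414) / 0.064851 = 23.9424 half-years
= 23.9424/2 years

11.97 years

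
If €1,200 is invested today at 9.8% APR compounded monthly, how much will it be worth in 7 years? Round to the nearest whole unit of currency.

With 12 periods per year: i = 0.00816667, n = 84.
FV = 1,200 × (1 + 0.00816667)^84 = 2,376.2784

€2,376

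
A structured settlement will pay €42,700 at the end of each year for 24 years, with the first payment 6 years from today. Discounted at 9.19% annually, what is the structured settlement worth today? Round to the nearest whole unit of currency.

€263,071

Value one period before first payment (t=5): 42700 × [1 − (1+0.0919)^(−24)] / 0.0919 = 42700 × 9.562238 = 408,307.5708
Discount back 5 years: 408,307.5708 × (1+0.0919)^(−5) = 408,307.5708 × 0.644296 = 263,071.0769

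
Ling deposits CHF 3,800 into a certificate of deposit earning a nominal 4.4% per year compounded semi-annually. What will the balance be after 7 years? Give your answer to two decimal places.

CHF 5,153.43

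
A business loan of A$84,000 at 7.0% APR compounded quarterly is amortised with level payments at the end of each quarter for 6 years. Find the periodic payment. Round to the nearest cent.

A$4,316.39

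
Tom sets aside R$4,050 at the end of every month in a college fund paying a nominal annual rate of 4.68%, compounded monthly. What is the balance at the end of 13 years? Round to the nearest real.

R$867,444

With 12 periods per year: i = 0.0039, n = 156.
FV = PMT · [(1+i)^n − 1] / i = 4050 · 214.183600 = 867,443.5801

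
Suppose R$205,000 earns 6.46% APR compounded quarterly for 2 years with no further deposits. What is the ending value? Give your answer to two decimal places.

With 4 periods per year: i = 0.01615, n = 8.
FV = PV·(1+i)^n = 205,000 × 1.136744 = 233,032.4671

R$233,032.47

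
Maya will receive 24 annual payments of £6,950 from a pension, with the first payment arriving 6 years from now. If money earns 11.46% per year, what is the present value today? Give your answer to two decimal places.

PV at t=5 (ordinary 24-year annuity): 6950 × a(24|0.1146) = 6950 × 8.080411 = 56,158.8566
PV₀ = 56,158.8566 / (1+0.1146)^5 = 56,158.8566 / 1.720264 = 32,645.4804

£32,645.48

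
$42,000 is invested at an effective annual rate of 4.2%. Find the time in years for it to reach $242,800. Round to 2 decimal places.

42.65 years

n = ln(242800/42000) / ln(1+0.042) = ln(5.78095) / 0.041142 = 42.6467 years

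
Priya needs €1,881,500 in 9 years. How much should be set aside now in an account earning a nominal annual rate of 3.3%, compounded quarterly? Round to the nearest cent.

With 4 periods per year: i = 0.00825, n = 36.
Discount factor = (1+0.00825)^(−36) = 0.743950; PV = 1,881,500 × 0.743950 = 1,399,741.7555

€1,399,741.76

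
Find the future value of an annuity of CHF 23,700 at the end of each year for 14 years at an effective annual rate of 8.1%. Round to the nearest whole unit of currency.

FV = 23700 × [(1+0.081)^14 − 1] / 0.081 = 23700 × 24.388869 = 578,016.1870

CHF 578,016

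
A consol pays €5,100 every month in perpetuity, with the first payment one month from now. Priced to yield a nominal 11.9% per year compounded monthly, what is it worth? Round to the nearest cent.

€514,285.71

Periodic rate i = 0.119/12 = 0.00991667.
PV = C/r = 5100/0.00991667 = 514,285.7143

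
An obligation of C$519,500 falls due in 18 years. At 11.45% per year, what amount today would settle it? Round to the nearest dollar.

C$73,815

PV = FV·(1+i)^(−n) = 519,500 × 0.142088 = 73,814.9349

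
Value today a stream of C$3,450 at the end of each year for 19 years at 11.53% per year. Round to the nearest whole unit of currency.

Annuity factor a(19|0.1153) = 7.582269; PV = 3450 × 7.582269 = 26,158.8281

C$26,159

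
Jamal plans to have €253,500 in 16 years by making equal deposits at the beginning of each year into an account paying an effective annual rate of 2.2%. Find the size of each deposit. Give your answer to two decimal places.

€13,102.14

FV-annuity factor × (1+i) = 19.347978; PMT = 253500 / 19.347978 = 13,102.1444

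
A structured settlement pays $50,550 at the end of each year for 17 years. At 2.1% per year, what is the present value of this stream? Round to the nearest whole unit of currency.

$716,452

PV = PMT · [1 − (1+i)^(−n)] / i = 50550 · 14.173132 = 716,451.8224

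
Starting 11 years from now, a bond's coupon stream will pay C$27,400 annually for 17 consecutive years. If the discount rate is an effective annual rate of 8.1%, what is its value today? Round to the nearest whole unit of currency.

C$113,940

PV at t=10 (ordinary 17-year annuity): 27400 × a(17|0.081) = 27400 × 9.061112 = 248,274.4570
Discount back 10 years: 248,274.4570 × (1+0.081)^(−10) = 248,274.4570 × 0.458926 = 113,939.7077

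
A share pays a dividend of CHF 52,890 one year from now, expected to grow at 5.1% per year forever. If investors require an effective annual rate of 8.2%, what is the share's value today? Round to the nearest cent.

CHF 1,706,129.03

PV = PMT / (i − g) = 52890 / (0.082 − 0.051) = 52890 / 0.031000 = 1,706,129.0323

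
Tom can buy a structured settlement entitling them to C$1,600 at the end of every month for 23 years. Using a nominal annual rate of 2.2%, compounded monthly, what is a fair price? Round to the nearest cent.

C$346,314.12

Periodic rate i = 0.022/12 = 0.00183333; n = 23 × 12 = 276 periods.
PV = PMT · [1 − (1+i)^(−n)] / i = 1600 · 216.446323 = 346,314.1169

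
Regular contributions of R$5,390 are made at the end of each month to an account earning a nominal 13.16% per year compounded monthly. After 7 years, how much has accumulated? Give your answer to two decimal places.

R$737,104.60

Periodic rate i = 0.1316/12 = 0.0109667; n = 7 × 12 = 84 periods.
FV = PMT · [(1+i)^n − 1] / i = 5390 · 136.754101 = 737,104.6041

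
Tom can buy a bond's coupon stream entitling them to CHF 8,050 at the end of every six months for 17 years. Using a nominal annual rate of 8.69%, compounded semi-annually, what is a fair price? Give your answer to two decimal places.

i = 0.0869/2 = 0.04345 per half-year; n = 17·2 = 34.
PV = 8050 × [1 − (1+0.04345)^(−34)] / 0.04345 = 8050 × 17.595271 = 141,641.9315

CHF 141,641.93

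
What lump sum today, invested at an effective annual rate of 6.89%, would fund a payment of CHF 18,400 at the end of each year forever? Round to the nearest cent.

PV = PMT / i = 18400 / 0.0689 = 267,053.7010

CHF 267,053.70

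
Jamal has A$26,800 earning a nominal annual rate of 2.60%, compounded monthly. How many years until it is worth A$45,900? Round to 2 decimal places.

20.72 years

Periodic rate i = 0.026/12 = 0.00216667.
n = ln(45900/26800) / ln(1+0.00216667) = ln(1.71269) / 0.002164 = 248.6058 months
= 248.6058/12 years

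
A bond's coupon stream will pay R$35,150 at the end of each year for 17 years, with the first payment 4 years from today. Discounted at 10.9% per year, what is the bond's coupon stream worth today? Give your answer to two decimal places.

PV at t=3 (ordinary 17-year annuity): 35150 × a(17|0.109) = 35150 × 7.594020 = 266,929.8163
PV₀ = 266,929.8163 / (1+0.109)^3 = 266,929.8163 / 1.363938 = 195,705.2378

R$195,705.24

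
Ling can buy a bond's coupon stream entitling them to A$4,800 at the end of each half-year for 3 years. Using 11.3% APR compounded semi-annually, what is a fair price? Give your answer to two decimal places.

A$23,864.96

Periodic rate i = 0.113/2 = 0.0565; n = 3 × 2 = 6 periods.
PV = 4800 × [1 − (1+0.0565)^(−6)] / 0.0565 = 4800 × 4.971866 = 23,864.9566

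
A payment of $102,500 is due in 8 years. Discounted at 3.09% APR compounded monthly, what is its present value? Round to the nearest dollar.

$80,076

Periodic rate i = 0.0309/12 = 0.002575; n = 8 × 12 = 96 periods.
Discount factor = (1+0.002575)^(−96) = 0.781233; PV = 102,500 × 0.781233 = 80,076.3475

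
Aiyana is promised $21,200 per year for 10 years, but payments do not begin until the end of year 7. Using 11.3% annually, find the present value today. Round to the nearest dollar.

Value one period before first payment (t=6): 21200 × [1 − (1+0.113)^(−10)] / 0.113 = 21200 × 5.815877 = 123,296.5820
PV₀ = 123,296.5820 / (1+0.113)^6 = 123,296.5820 / 1.900951 = 64,860.4640

$64,860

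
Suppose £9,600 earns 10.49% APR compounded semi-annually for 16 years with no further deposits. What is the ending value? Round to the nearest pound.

Periodic rate i = 0.1049/2 = 0.05245; n = 16 × 2 = 32 periods.
FV = PV·(1+i)^n = 9,600 × 5.133897 = 49,285.4075

£49,285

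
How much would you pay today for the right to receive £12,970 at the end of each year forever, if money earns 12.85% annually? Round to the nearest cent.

£100,933.85

PV = C/r = 12970/0.1285 = 100,933.8521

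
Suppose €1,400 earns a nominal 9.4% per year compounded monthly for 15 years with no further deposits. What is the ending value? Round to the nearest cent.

€5,702.92

With 12 periods per year: i = 0.00783333, n = 180.
FV = 1,400 × (1 + 0.00783333)^180 = 5,702.9205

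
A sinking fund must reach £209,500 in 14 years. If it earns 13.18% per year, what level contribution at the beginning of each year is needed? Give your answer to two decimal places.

PMT = 209500 / ( [(1+0.1318)^14 − 1] / 0.1318 × (1+i) ) = 209500 / 40.012038 = 5,235.9243

£5,235.92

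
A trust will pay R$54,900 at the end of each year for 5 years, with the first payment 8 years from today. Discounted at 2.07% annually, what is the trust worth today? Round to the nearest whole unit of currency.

R$223,740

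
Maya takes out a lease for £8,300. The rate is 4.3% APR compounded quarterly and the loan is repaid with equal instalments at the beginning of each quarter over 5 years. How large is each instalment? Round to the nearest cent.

With 4 periods per year: i = 0.01075, n = 20.
Annuity-PV factor × (1+i) = 18.102541; PMT = 8300 / 18.102541 = 458.4992

£458.50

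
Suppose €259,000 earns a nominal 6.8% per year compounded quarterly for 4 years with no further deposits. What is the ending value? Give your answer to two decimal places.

€339,183.73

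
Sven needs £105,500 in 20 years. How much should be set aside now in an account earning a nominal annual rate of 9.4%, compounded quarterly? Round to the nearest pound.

£16,452

Periodic rate i = 0.094/4 = 0.0235; n = 20 × 4 = 80 periods.
PV = 105,500 / (1 + 0.0235)^80 = 105,500 / 6.412506 = 16,452.2273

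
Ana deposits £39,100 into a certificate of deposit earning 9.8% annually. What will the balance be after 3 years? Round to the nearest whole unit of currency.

FV = PV·(1+i)^n = 39,100 × 1.323753 = 51,758.7498

£51,759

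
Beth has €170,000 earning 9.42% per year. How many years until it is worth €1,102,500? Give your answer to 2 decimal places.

n = ln(1.1025e+06/170000) / ln(1+0.0942) = ln(6.48529) / 0.090024 = 20.7672 years

20.77 years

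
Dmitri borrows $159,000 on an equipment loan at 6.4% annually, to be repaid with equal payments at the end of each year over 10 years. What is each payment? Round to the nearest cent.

$22,014.26

Annuity-PV factor = 7.222592; PMT = 159000 / 7.222592 = 22,014.2563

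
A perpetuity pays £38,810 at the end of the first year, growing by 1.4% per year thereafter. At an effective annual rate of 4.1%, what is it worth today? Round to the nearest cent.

£1,437,407.41

PV = D₁/(r − g) = 38810/(0.041 − 0.014) = 1,437,407.4074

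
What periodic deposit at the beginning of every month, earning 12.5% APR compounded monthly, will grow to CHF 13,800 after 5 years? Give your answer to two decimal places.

CHF 165.00

With 12 periods per year: i = 0.0104167, n = 60.
PMT = 13800 / ( [(1+0.0104167)^60 − 1] / 0.0104167 × (1+i) ) = 13800 / 83.634960 = 165.0028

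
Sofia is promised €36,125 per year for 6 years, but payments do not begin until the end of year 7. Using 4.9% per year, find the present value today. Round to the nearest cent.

€138,051.24

Value one period before first payment (t=6): 36125 × [1 − (1+0.049)^(−6)] / 0.049 = 36125 × 5.091965 = 183,947.2213
PV₀ = 183,947.2213 / (1+0.049)^6 = 183,947.2213 / 1.332456 = 138,051.2371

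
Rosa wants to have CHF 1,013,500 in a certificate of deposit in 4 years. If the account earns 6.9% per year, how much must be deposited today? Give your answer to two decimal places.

CHF 776,091.51

PV = 1,013,500 / (1 + 0.069)^4 = 1,013,500 / 1.305903 = 776,091.5094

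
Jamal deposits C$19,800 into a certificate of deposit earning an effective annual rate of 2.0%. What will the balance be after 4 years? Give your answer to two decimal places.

C$21,432.16

19,800 × (1+0.02)^4 = 19,800 × 1.082432 = 21,432.1568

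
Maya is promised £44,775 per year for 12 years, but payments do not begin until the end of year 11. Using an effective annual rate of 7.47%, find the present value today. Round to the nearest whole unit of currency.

PV at t=10 (ordinary 12-year annuity): 44775 × a(12|0.0747) = 44775 × 7.747487 = 346,893.7393
Discount back 10 years: 346,893.7393 × (1+0.0747)^(−10) = 346,893.7393 × 0.486550 = 168,781.1622

£168,781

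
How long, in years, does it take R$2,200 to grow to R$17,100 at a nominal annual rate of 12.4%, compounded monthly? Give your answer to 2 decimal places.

16.62 years

Periodic rate i = 0.124/12 = 0.0103333.
n = ln(17100/2200) / ln(1+0.0103333) = ln(7.77273) / 0.010280 = 199.4708 months
= 199.4708/12 years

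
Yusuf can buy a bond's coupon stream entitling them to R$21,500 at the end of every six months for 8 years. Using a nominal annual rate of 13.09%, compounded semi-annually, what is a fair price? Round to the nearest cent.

R$209,370.94

Periodic rate i = 0.1309/2 = 0.06545; n = 8 × 2 = 16 periods.
PV = PMT · [1 − (1+i)^(−n)] / i = 21500 · 9.738183 = 209,370.9352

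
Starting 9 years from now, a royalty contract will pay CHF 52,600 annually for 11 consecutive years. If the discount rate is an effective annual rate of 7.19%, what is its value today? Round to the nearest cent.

CHF 224,200.34

Value one period before first payment (t=8): 52600 × [1 − (1+0.0719)^(−11)] / 0.0719 = 52600 × 7.428219 = 390,724.3151
PV₀ = 390,724.3151 / (1+0.0719)^8 = 390,724.3151 / 1.742746 = 224,200.3422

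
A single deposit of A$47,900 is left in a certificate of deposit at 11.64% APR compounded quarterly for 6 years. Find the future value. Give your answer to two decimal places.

Periodic rate i = 0.1164/4 = 0.0291; n = 6 × 4 = 24 periods.
47,900 × (1+0.0291)^24 = 47,900 × 1.990590 = 95,349.2739

A$95,349.27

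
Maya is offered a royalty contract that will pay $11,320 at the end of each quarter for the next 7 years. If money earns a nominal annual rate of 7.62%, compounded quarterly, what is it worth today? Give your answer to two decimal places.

Periodic rate i = 0.0762/4 = 0.01905; n = 7 × 4 = 28 periods.
PV = 11320 × [1 − (1+0.01905)^(−28)] / 0.01905 = 11320 × 21.545537 = 243,895.4759

$243,895.48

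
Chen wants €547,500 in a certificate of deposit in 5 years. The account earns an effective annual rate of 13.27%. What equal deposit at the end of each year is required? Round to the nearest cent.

€84,035.72

FV-annuity factor = 6.515087; PMT = 547500 / 6.515087 = 84,035.7191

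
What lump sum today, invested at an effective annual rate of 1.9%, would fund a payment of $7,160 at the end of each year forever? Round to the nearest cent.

$376,842.11

PV = C/r = 7160/0.019 = 376,842.1053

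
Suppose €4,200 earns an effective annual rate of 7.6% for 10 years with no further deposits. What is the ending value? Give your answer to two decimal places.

4,200 × (1+0.076)^10 = 4,200 × 2.080284 = 8,737.1945

€8,737.19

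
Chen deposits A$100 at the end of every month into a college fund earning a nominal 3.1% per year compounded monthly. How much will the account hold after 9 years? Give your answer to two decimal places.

A$12,438.65

Periodic rate i = 0.031/12 = 0.00258333; n = 9 × 12 = 108 periods.
Accumulation factor s(108|0.00258333) = 124.386543; FV = 100 × 124.386543 = 12,438.6543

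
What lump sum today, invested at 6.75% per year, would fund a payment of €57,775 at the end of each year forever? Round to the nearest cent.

PV = PMT / i = 57775 / 0.0675 = 855,925.9259

€855,925.93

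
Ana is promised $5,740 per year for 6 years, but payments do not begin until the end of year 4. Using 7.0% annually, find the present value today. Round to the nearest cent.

$22,333.86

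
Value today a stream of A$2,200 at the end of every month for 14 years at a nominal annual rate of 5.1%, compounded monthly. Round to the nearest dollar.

Periodic rate i = 0.051/12 = 0.00425; n = 14 × 12 = 168 periods.
PV = PMT · [1 − (1+i)^(−n)] / i = 2200 · 119.900475 = 263,781.0455

A$263,781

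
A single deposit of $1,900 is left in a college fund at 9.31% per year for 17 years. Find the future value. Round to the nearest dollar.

$8,629

FV = PV·(1+i)^n = 1,900 × 4.541697 = 8,629.2252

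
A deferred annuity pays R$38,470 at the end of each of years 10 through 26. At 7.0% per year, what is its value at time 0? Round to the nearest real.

R$204,297

Value one period before first payment (t=9): 38470 × [1 − (1+0.07)^(−17)] / 0.07 = 38470 × 9.763223 = 375,591.1886
Discount back 9 years: 375,591.1886 × (1+0.07)^(−9) = 375,591.1886 × 0.543934 = 204,296.7209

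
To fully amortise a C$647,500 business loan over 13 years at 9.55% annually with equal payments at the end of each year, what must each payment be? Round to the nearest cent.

PMT = 647500 / ( [1 − (1+0.0955)^(−13)] / 0.0955 ) = 647500 / 7.272046 = 89,039.5861

C$89,039.59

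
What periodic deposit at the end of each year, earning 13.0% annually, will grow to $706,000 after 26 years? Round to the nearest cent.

$3,992.08

PMT = 706000 / ( [(1+0.13)^26 − 1] / 0.13 ) = 706000 / 176.850098 = 3,992.0815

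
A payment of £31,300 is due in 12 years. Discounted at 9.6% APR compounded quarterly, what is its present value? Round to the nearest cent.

Periodic rate i = 0.096/4 = 0.024; n = 12 × 4 = 48 periods.
Discount factor = (1+0.024)^(−48) = 0.320333; PV = 31,300 × 0.320333 = 10,026.4321

£10,026.43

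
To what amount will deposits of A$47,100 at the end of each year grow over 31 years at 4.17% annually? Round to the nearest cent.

A$2,878,316.52

Accumulation factor s(31|0.0417) = 61.110754; FV = 47100 × 61.110754 = 2,878,316.5188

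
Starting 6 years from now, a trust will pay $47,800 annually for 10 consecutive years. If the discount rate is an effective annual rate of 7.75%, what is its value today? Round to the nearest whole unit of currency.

$223,348

PV at t=5 (ordinary 10-year annuity): 47800 × a(10|0.0775) = 47800 × 6.786409 = 324,390.3265
PV₀ = 324,390.3265 / (1+0.0775)^5 = 324,390.3265 / 1.452401 = 223,347.7083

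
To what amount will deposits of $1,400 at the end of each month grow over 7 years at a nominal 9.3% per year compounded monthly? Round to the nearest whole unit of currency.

$164,866

i = 0.093/12 = 0.00775 per month; n = 7·12 = 84.
Accumulation factor s(84|0.00775) = 117.761443; FV = 1400 × 117.761443 = 164,866.0201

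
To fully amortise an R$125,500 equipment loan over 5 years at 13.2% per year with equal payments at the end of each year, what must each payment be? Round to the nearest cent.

PMT = 125500 / ( [1 − (1+0.132)^(−5)] / 0.132 ) = 125500 / 3.500135 = 35,855.7575

R$35,855.76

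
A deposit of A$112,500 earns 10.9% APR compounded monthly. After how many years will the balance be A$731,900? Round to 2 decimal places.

17.26 years

Periodic rate i = 0.109/12 = 0.00908333.
n = ln(731900/112500) / ln(1+0.00908333) = ln(6.50578) / 0.009042 = 207.1027 months
= 207.1027/12 years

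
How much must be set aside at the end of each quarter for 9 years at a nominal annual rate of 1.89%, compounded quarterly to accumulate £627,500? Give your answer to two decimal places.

With 4 periods per year: i = 0.004725, n = 36.
FV-annuity factor = 39.142561; PMT = 627500 / 39.142561 = 16,031.1430

£16,031.14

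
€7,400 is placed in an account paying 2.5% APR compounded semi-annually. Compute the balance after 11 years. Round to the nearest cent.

€9,725.73

With 2 periods per year: i = 0.0125, n = 22.
7,400 × (1+0.0125)^22 = 7,400 × 1.314288 = 9,725.7348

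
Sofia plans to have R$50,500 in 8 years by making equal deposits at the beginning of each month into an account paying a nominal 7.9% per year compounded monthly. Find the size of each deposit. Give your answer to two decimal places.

With 12 periods per year: i = 0.00658333, n = 96.
FV-annuity factor × (1+i) = 134.165093; PMT = 50500 / 134.165093 = 376.4019

R$376.40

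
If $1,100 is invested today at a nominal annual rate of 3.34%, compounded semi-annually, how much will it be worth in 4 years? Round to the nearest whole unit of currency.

With 2 periods per year: i = 0.0167, n = 8.
FV = PV·(1+i)^n = 1,100 × 1.141675 = 1,255.8428

$1,256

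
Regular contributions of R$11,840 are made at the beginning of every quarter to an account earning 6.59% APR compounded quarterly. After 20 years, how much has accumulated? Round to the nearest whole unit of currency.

i = 0.0659/4 = 0.016475 per quarter; n = 20·4 = 80.
FV = 11840 × [(1+0.016475)^80 − 1] / 0.016475 × (1+i) = 11840 × 166.340074 = 1,969,466.4740
Payments are at the start of each period, so multiply by (1+i).

R$1,969,466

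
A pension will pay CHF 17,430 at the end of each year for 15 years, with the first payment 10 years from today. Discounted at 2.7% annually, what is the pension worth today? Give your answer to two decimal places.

CHF 167,326.36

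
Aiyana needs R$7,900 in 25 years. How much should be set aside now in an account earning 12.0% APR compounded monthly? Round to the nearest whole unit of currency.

R$399

Periodic rate i = 0.12/12 = 0.01; n = 25 × 12 = 300 periods.
Discount factor = (1+0.01)^(−300) = 0.050534; PV = 7,900 × 0.050534 = 399.2225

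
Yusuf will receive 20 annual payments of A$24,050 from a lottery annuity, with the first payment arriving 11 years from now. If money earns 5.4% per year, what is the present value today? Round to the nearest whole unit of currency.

PV at t=10 (ordinary 20-year annuity): 24050 × a(20|0.054) = 24050 × 12.050161 = 289,806.3697
PV₀ = 289,806.3697 / (1+0.054)^10 = 289,806.3697 / 1.692022 = 171,278.0926

A$171,278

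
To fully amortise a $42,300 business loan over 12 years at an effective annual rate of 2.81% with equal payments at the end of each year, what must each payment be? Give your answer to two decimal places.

Annuity-PV factor = 10.067853; PMT = 42300 / 10.067853 = 4,201.4918

$4,201.49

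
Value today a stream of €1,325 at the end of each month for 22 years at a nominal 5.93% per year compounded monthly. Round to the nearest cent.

€195,156.01

i = 0.0593/12 = 0.00494167 per month; n = 22·12 = 264.
PV = 1325 × [1 − (1+0.00494167)^(−264)] / 0.00494167 = 1325 × 147.287551 = 195,156.0054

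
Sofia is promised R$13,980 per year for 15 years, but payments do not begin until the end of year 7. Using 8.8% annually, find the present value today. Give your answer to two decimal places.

R$68,746.54

Value one period before first payment (t=6): 13980 × [1 − (1+0.088)^(−15)] / 0.088 = 13980 × 8.156748 = 114,031.3313
Discount back 6 years: 114,031.3313 × (1+0.088)^(−6) = 114,031.3313 × 0.602874 = 68,746.5364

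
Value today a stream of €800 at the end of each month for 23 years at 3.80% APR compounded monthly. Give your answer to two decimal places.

€147,068.03

With 12 periods per year: i = 0.00316667, n = 276.
PV = PMT · [1 − (1+i)^(−n)] / i = 800 · 183.835037 = 147,068.0294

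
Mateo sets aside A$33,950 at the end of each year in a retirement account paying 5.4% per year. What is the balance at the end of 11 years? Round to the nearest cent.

FV = 33950 × [(1+0.054)^11 − 1] / 0.054 = 33950 × 14.507252 = 492,521.2079

A$492,521.21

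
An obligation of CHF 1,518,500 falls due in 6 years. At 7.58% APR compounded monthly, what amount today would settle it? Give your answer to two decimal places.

CHF 964,981.25

Periodic rate i = 0.0758/12 = 0.00631667; n = 6 × 12 = 72 periods.
Discount factor = (1+0.00631667)^(−72) = 0.635483; PV = 1,518,500 × 0.635483 = 964,981.2529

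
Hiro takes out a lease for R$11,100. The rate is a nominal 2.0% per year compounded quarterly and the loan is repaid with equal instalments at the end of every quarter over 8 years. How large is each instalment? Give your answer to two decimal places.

R$376.23

i = 0.02/4 = 0.005 per quarter; n = 8·4 = 32.
PMT = 11100 / ( [1 − (1+0.005)^(−32)] / 0.005 ) = 11100 / 29.503284 = 376.2293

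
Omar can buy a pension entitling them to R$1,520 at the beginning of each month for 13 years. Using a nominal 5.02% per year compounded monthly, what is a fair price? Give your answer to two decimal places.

Periodic rate i = 0.0502/12 = 0.00418333; n = 13 × 12 = 156 periods.
Annuity factor a(156|0.00418333) × (1+i) = 114.885099; PV = 1520 × 114.885099 = 174,625.3507
(annuity-due: payments at period start, so ×(1+i).)

R$174,625.35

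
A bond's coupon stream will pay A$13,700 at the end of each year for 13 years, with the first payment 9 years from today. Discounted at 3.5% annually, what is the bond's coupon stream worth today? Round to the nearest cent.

Value one period before first payment (t=8): 13700 × [1 − (1+0.035)^(−13)] / 0.035 = 13700 × 10.302738 = 141,147.5173
Discount back 8 years: 141,147.5173 × (1+0.035)^(−8) = 141,147.5173 × 0.759412 = 107,189.0558

A$107,189.06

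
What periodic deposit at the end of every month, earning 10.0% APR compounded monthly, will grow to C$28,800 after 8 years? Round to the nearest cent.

C$197.02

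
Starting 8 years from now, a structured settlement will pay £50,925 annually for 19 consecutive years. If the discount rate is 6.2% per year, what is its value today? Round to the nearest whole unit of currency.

£367,188

Value one period before first payment (t=7): 50925 × [1 − (1+0.062)^(−19)] / 0.062 = 50925 × 10.985725 = 559,448.0319
PV₀ = 559,448.0319 / (1+0.062)^7 = 559,448.0319 / 1.523602 = 367,187.7070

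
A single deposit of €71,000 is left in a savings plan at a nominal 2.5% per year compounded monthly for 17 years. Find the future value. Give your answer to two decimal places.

With 12 periods per year: i = 0.00208333, n = 204.
FV = PV·(1+i)^n = 71,000 × 1.528914 = 108,552.9185

€108,552.92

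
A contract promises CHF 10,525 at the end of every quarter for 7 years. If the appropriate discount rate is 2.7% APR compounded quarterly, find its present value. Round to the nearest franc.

CHF 267,706

i = 0.027/4 = 0.00675 per quarter; n = 7·4 = 28.
PV = 10525 × [1 − (1+0.00675)^(−28)] / 0.00675 = 10525 × 25.435210 = 267,705.5832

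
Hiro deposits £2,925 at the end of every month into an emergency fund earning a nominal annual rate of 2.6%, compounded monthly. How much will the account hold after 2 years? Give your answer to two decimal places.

£71,977.26

With 12 periods per year: i = 0.00216667, n = 24.
FV = 2925 × [(1+0.00216667)^24 − 1] / 0.00216667 = 2925 × 24.607611 = 71,977.2609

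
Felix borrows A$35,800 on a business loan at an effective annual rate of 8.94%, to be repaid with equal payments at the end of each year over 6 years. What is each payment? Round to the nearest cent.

A$7,966.26

Annuity-PV factor = 4.493955; PMT = 35800 / 4.493955 = 7,966.2574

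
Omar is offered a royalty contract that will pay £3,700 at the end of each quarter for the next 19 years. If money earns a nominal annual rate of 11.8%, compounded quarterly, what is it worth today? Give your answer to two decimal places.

£111,658.70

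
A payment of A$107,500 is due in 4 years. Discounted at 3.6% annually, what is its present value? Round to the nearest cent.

PV = 107,500 / (1 + 0.036)^4 = 107,500 / 1.151964 = 93,318.8638

A$93,318.86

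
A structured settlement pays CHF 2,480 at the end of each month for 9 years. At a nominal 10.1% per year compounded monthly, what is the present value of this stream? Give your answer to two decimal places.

Periodic rate i = 0.101/12 = 0.00841667; n = 9 × 12 = 108 periods.
PV = PMT · [1 − (1+i)^(−n)] / i = 2480 · 70.756916 = 175,477.1525

CHF 175,477.15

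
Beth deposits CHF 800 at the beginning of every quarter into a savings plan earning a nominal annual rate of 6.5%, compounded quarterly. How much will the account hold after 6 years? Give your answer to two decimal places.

i = 0.065/4 = 0.01625 per quarter; n = 6·4 = 24.
Accumulation factor s(24|0.01625) × (1+i) = 29.540540; FV = 800 × 29.540540 = 23,632.4317
(annuity-due: payments at period start, so ×(1+i).)

CHF 23,632.43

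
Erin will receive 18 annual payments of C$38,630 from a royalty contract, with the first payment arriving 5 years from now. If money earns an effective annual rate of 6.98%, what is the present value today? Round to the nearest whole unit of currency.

C$297,098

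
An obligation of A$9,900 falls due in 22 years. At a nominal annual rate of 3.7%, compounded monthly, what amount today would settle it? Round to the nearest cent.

A$4,392.01

i = 0.037/12 = 0.00308333 per month; n = 22·12 = 264.
PV = FV·(1+i)^(−n) = 9,900 × 0.443637 = 4,392.0105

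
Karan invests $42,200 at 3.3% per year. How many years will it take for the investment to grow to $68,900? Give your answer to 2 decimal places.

n = ln(68900/42200) / ln(1+0.033) = ln(1.63270) / 0.032467 = 15.0994 years

15.10 years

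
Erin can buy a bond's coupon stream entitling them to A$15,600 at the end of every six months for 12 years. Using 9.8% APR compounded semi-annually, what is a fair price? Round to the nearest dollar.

A$217,368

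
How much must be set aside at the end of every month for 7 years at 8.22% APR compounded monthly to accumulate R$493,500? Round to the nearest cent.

i = 0.0822/12 = 0.00685 per month; n = 7·12 = 84.
PMT = 493500 / ( [(1+0.00685)^84 − 1] / 0.00685 ) = 493500 / 113.044845 = 4,365.5242

R$4,365.52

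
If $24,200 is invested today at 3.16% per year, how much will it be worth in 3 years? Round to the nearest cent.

$26,567.42

FV = PV·(1+i)^n = 24,200 × 1.097827 = 26,567.4191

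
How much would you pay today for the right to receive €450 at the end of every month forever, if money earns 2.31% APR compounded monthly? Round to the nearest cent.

Periodic rate i = 0.0231/12 = 0.001925.
PV = PMT / i = 450 / 0.001925 = 233,766.2338

€233,766.23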